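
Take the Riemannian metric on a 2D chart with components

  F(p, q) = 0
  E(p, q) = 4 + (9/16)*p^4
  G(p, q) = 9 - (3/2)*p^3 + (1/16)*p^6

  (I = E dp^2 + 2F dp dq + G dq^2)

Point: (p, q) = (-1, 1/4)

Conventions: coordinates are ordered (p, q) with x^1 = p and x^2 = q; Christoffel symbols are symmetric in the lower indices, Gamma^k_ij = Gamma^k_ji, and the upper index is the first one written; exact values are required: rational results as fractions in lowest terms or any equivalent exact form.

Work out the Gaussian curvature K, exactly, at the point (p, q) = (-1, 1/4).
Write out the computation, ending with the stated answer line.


E = 73/16, F = 0, G = 169/16, EG - F^2 = 12337/256 at the point
E_p = -9/4, E_q = 0, F_p = 0, F_q = 0, G_p = -39/8, G_q = 0
E_qq = 0, F_pq = 0, G_pp = 87/8
Compute both Brioschi determinants and normalise by (EG - F^2)^2.
M1 = [[-E_qq/2 + F_pq - G_pp/2, E_p/2, F_p - E_q/2], [F_q - G_p/2, E, F], [G_q/2, F, G]] = [[-87/16, -9/8, 0], [39/16, 73/16, 0], [0, 0, 169/16]]; det M1 = -954681/4096
M2 = [[0, E_q/2, G_p/2], [E_q/2, E, F], [G_p/2, F, G]] = [[0, 0, -39/16], [0, 73/16, 0], [-39/16, 0, 169/16]]; det M2 = -111033/4096
det M1 - det M2 = -6591/32; K = -6591/32 / (12337/256)^2 = -6144/69277

Answer: K = -6144/69277


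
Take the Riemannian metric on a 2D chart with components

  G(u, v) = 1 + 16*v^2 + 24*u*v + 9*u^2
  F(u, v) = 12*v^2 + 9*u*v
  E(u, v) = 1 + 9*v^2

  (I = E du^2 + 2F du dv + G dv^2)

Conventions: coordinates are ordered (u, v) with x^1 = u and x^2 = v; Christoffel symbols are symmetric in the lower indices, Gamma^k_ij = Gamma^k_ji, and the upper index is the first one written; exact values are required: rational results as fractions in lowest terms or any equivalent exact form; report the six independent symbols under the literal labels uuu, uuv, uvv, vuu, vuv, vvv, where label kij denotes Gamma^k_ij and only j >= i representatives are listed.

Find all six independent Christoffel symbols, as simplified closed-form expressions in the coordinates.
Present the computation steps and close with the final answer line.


E = 1 + 9*v^2; F = 12*v^2 + 9*u*v; G = 1 + 16*v^2 + 24*u*v + 9*u^2
Gamma^k_ij = (1/2) g^{kl} (d_i g_jl + d_j g_il - d_l g_ij), with g^inv = (1/(EG-F^2)) [[G, -F], [-F, E]]
first partials: E_u = 0, E_v = 18*v, F_u = 9*v, F_v = 24*v + 9*u, G_u = 24*v + 18*u, G_v = 32*v + 24*u
D = EG - F^2 = 1 + 25*v^2 + 24*u*v + 9*u^2
expanded: Gamma^u_uu = (G E_u - 2F F_u + F E_v)/(2D), Gamma^u_uv = (G E_v - F G_u)/(2D), Gamma^u_vv = (2G F_v - G G_u - F G_v)/(2D), Gamma^v_uu = (2E F_u - E E_v - F E_u)/(2D), Gamma^v_uv = (E G_u - F E_v)/(2D), Gamma^v_vv = (E G_v - 2F F_v + F G_u)/(2D); substitute and cancel common factors

Answer: Gamma_uuu = 0, Gamma_uuv = 9*v/(9*u^2 + 24*u*v + 25*v^2 + 1), Gamma_uvv = 12*v/(9*u^2 + 24*u*v + 25*v^2 + 1), Gamma_vuu = 0, Gamma_vuv = (9*u + 12*v)/(9*u^2 + 24*u*v + 25*v^2 + 1), Gamma_vvv = (12*u + 16*v)/(9*u^2 + 24*u*v + 25*v^2 + 1)


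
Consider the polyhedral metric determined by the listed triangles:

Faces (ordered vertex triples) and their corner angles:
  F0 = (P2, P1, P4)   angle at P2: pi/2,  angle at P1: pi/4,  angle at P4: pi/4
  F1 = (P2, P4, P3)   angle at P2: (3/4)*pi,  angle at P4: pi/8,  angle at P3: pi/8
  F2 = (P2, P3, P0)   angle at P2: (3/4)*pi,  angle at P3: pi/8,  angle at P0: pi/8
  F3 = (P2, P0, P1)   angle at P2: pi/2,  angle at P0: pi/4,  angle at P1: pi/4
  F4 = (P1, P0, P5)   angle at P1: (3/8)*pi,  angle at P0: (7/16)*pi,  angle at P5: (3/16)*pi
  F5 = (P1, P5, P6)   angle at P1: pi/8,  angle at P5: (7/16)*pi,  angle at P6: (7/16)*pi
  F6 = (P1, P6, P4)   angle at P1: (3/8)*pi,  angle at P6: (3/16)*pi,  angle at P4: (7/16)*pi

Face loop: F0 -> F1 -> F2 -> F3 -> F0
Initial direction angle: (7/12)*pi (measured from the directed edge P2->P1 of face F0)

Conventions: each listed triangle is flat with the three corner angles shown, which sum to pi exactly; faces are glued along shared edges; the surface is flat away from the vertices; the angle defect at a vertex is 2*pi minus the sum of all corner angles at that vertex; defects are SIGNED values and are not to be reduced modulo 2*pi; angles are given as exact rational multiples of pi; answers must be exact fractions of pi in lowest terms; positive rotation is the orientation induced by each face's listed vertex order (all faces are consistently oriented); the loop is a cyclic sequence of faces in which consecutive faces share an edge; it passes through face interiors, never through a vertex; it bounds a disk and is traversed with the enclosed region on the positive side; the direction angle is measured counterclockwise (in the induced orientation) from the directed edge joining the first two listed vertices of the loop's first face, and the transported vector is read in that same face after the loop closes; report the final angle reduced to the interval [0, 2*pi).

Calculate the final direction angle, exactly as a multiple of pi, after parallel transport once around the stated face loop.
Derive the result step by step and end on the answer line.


enclosed vertex P2: corner angles sum to (5/2)*pi, defect = 2*pi - (5/2)*pi = -pi/2
the final direction is the initial angle plus the enclosed defects, taken mod 2*pi in the induced orientation
final angle = (7/12)*pi - pi/2 = pi/12 (mod 2*pi)

Answer: final direction angle = pi/12


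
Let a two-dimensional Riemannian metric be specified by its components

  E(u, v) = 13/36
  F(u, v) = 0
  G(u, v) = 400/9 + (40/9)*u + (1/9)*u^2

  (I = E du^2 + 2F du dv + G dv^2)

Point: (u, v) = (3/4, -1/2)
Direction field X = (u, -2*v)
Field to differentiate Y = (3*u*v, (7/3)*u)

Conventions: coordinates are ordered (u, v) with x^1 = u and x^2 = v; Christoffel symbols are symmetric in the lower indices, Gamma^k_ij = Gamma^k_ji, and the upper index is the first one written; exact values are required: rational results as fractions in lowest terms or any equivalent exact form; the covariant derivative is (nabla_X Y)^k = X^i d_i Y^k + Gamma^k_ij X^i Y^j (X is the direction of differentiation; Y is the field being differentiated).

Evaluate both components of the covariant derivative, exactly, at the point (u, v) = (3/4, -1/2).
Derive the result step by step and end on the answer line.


E = 13/36, F = 0, G = 6889/144 at the point
E_u = 0, E_v = 0, F_u = 0, F_v = 0, G_u = 83/18, G_v = 0
EG - F^2 = 89557/5184;  g^inv = (5184/89557) * [[6889/144, 0], [0, 13/36]]
first-kind symbols [ij,l] = (1/2)(d_i g_jl + d_j g_il - d_l g_ij): [uu,u] = E_u/2 = 0, [uu,v] = F_u - E_v/2 = 0, [uv,u] = E_v/2 = 0, [uv,v] = G_u/2 = 83/36, [vv,u] = F_v - G_u/2 = -83/36, [vv,v] = G_v/2 = 0
Gamma^u_ij = (G*[ij,u] - F*[ij,v])/(EG - F^2), Gamma^v_ij = (E*[ij,v] - F*[ij,u])/(EG - F^2)
Gamma_uuu = 0, Gamma_uuv = 0, Gamma_uvv = -83/13, Gamma_vuu = 0, Gamma_vuv = 4/83, Gamma_vvv = 0
X = (3/4, 1), Y = (-9/8, 7/4) at the point

Answer: (nabla_X Y)^u = -1045/104, (nabla_X Y)^v = 146/83


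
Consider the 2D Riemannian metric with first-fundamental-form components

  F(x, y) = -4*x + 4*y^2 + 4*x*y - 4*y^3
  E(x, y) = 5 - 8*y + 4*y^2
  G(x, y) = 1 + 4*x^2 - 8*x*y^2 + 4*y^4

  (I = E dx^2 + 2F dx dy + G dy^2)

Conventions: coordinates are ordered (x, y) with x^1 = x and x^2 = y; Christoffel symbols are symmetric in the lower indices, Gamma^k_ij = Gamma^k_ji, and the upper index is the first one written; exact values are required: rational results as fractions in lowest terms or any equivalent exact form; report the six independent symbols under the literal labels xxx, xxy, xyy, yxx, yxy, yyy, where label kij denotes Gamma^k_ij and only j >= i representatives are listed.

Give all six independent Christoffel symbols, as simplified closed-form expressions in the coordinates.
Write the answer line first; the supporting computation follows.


Answer: Gamma_xxx = 0, Gamma_xxy = (4*y - 4)/(4*x^2 - 8*x*y^2 + 4*y^4 + 4*y^2 - 8*y + 5), Gamma_xyy = (-8*y^2 + 8*y)/(4*x^2 - 8*x*y^2 + 4*y^4 + 4*y^2 - 8*y + 5), Gamma_yxx = 0, Gamma_yxy = (4*x - 4*y^2)/(4*x^2 - 8*x*y^2 + 4*y^4 + 4*y^2 - 8*y + 5), Gamma_yyy = (-8*x*y + 8*y^3)/(4*x^2 - 8*x*y^2 + 4*y^4 + 4*y^2 - 8*y + 5)

E = 5 - 8*y + 4*y^2; F = -4*x + 4*y^2 + 4*x*y - 4*y^3; G = 1 + 4*x^2 - 8*x*y^2 + 4*y^4
Gamma^k_ij = (1/2) g^{kl} (d_i g_jl + d_j g_il - d_l g_ij), with g^inv = (1/(EG-F^2)) [[G, -F], [-F, E]]
first partials: E_x = 0, E_y = -8 + 8*y, F_x = -4 + 4*y, F_y = 8*y + 4*x - 12*y^2, G_x = 8*x - 8*y^2, G_y = -16*x*y + 16*y^3
D = EG - F^2 = 5 - 8*y + 4*y^2 + 4*x^2 - 8*x*y^2 + 4*y^4
expanded: Gamma^x_xx = (G E_x - 2F F_x + F E_y)/(2D), Gamma^x_xy = (G E_y - F G_x)/(2D), Gamma^x_yy = (2G F_y - G G_x - F G_y)/(2D), Gamma^y_xx = (2E F_x - E E_y - F E_x)/(2D), Gamma^y_xy = (E G_x - F E_y)/(2D), Gamma^y_yy = (E G_y - 2F F_y + F G_x)/(2D); substitute and cancel common factors


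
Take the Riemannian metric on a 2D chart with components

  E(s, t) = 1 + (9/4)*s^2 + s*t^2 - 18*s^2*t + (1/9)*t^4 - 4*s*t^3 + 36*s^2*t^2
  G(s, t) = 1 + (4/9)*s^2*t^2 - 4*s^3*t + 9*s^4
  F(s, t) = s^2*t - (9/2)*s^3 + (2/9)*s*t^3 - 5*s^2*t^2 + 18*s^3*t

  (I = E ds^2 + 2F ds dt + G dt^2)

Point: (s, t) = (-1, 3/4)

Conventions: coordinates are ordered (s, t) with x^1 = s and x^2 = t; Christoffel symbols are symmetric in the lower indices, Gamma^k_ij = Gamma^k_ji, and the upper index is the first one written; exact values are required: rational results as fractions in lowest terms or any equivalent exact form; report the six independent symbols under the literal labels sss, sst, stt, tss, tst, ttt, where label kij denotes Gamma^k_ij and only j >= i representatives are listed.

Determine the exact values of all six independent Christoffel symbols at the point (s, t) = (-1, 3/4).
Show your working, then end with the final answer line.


E = 2857/256, F = -357/32, G = 53/4 at the point
E_s = -153/8, E_t = 663/16, F_s = 999/32, F_t = -199/8, G_s = -91/2, G_t = 14/3
EG - F^2 = 5993/256;  g^inv = (256/5993) * [[53/4, 357/32], [357/32, 2857/256]]
first-kind symbols [ij,l] = (1/2)(d_i g_jl + d_j g_il - d_l g_ij): [ss,s] = E_s/2 = -153/16, [ss,t] = F_s - E_t/2 = 21/2, [st,s] = E_t/2 = 663/32, [st,t] = G_s/2 = -91/4, [tt,s] = F_t - G_s/2 = -17/8, [tt,t] = G_t/2 = 7/3
Gamma^s_ij = (G*[ij,s] - F*[ij,t])/(EG - F^2), Gamma^t_ij = (E*[ij,t] - F*[ij,s])/(EG - F^2)

Answer: Gamma_sss = -2448/5993, Gamma_sst = 408/461, Gamma_stt = -544/5993, Gamma_tss = 2688/5993, Gamma_tst = -448/461, Gamma_ttt = 1792/17979


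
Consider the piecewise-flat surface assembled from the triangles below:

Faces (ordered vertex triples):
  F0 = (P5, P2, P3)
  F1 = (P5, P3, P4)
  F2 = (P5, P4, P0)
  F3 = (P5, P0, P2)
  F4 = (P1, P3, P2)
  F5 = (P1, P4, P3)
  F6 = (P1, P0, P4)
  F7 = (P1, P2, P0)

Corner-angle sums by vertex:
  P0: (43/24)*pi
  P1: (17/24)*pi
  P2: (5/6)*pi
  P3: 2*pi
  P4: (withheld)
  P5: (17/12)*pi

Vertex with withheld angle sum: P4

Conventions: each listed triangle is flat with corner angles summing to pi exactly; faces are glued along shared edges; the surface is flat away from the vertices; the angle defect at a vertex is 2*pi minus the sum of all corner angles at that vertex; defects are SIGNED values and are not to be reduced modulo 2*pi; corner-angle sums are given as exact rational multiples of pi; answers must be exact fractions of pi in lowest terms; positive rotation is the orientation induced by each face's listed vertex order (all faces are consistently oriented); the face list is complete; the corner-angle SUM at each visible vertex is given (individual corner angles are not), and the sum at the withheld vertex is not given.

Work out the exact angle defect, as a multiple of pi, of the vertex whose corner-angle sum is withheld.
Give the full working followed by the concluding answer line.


V = 6, E = 12, F = 8; chi = V - E + F = 2
Gauss-Bonnet: total defect = 2*pi*chi = 4*pi; visible defects sum to (13/4)*pi

Answer: defect(P4) = (3/4)*pi


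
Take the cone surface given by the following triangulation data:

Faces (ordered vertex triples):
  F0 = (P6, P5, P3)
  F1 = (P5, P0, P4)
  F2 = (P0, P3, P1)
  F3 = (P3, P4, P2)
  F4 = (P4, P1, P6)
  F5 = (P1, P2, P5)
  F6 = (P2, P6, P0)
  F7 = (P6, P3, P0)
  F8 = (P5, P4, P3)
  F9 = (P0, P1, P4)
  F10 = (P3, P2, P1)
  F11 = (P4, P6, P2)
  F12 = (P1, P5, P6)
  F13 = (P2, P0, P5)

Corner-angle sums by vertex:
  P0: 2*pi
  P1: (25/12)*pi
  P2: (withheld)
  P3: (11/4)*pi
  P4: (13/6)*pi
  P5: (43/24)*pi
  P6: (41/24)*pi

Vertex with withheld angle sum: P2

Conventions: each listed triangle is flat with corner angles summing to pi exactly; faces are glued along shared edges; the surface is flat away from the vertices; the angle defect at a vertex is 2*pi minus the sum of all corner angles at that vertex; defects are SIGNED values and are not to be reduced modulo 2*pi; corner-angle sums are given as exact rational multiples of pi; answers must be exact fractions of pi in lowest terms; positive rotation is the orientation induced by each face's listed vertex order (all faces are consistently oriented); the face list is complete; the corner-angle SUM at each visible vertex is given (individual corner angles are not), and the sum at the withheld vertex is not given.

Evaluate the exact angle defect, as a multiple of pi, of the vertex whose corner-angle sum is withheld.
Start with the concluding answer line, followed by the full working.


Answer: defect(P2) = pi/2

V = 7, E = 21, F = 14; chi = V - E + F = 0
Gauss-Bonnet: total defect = 2*pi*chi = 0; visible defects sum to -pi/2


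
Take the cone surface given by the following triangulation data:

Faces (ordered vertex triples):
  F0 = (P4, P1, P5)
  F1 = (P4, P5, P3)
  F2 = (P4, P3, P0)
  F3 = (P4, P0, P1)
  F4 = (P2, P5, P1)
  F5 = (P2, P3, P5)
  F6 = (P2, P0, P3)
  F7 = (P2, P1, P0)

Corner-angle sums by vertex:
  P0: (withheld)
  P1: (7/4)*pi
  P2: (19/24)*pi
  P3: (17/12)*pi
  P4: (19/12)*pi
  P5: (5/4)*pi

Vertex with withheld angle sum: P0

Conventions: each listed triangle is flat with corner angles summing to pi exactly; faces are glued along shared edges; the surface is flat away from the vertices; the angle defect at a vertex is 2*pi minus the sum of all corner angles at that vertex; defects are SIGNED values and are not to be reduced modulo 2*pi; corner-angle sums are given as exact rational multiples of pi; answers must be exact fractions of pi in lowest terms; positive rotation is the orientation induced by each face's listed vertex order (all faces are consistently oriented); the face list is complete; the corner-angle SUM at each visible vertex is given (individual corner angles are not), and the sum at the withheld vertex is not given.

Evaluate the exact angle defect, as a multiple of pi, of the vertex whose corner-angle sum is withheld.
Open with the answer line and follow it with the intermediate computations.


Answer: defect(P0) = (19/24)*pi

V = 6, E = 12, F = 8; chi = V - E + F = 2
Gauss-Bonnet: total defect = 2*pi*chi = 4*pi; visible defects sum to (77/24)*pi


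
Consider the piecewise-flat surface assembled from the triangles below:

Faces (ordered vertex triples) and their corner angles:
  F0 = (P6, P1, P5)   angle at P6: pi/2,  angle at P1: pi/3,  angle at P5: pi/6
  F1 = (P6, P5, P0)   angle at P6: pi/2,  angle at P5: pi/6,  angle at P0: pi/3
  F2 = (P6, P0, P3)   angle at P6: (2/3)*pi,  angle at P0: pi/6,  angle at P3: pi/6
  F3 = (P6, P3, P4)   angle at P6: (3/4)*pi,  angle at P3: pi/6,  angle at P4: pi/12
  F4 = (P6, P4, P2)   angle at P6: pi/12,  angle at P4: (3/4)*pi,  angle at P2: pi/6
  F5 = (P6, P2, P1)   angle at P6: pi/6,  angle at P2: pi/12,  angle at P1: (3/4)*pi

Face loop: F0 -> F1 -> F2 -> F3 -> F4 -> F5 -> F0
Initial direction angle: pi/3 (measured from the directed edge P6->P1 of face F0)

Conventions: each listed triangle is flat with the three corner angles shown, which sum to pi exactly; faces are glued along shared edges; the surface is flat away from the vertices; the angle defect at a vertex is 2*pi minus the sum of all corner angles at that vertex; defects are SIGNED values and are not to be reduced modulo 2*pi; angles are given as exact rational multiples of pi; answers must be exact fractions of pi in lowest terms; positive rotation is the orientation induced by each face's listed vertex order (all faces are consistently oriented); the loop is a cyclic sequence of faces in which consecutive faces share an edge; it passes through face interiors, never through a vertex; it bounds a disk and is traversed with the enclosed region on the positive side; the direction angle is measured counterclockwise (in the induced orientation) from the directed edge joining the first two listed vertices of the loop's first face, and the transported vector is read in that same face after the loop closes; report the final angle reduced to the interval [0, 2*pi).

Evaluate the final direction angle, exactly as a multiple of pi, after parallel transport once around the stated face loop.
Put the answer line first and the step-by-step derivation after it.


Answer: final direction angle = (5/3)*pi

enclosed vertex P6: corner angles sum to (8/3)*pi, defect = 2*pi - (8/3)*pi = (-2/3)*pi
adding the enclosed defects to the starting angle (mod 2*pi, induced orientation) gives the holonomy
final angle = pi/3 - (2/3)*pi = (5/3)*pi (mod 2*pi)


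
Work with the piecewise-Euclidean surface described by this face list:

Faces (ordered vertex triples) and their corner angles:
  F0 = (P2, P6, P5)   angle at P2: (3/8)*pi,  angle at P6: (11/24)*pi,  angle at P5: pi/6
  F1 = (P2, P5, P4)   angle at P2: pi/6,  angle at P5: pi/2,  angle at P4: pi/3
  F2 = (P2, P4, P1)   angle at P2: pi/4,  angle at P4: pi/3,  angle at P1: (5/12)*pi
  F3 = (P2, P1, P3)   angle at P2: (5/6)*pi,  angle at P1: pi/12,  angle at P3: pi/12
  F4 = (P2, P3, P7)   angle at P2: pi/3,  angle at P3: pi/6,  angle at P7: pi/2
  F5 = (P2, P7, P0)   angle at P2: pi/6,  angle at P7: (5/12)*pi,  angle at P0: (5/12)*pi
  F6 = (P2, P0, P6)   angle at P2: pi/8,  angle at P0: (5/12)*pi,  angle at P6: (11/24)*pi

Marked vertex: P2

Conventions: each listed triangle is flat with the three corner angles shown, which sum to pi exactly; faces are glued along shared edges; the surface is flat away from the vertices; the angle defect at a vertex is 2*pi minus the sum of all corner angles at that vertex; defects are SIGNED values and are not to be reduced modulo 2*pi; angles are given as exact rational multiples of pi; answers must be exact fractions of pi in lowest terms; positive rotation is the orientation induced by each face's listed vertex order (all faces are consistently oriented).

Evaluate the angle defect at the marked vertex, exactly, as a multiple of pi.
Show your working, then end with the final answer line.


Sum of corner angles at P2: (9/4)*pi
defect = 2*pi - (9/4)*pi

Answer: defect(P2) = -pi/4


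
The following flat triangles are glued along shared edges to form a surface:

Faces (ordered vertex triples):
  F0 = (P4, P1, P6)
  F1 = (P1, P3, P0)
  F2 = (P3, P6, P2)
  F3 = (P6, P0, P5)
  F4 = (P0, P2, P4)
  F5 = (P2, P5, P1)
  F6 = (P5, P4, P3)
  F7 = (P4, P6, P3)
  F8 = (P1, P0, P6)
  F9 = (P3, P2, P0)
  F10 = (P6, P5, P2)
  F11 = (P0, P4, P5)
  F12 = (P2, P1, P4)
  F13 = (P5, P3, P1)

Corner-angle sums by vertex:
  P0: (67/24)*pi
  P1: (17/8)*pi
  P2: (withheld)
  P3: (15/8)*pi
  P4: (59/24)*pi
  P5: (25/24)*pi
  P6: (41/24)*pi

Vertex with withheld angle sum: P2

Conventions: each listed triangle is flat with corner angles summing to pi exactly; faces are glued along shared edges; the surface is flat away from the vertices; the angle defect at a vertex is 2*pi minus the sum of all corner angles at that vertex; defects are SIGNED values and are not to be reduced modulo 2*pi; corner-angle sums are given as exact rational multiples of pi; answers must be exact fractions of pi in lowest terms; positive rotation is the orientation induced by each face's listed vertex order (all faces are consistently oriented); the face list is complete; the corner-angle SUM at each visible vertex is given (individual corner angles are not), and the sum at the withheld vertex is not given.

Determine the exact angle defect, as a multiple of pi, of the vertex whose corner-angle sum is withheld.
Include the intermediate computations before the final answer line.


V = 7, E = 21, F = 14; chi = V - E + F = 0
Gauss-Bonnet: total defect = 2*pi*chi = 0; visible defects sum to 0

Answer: defect(P2) = 0


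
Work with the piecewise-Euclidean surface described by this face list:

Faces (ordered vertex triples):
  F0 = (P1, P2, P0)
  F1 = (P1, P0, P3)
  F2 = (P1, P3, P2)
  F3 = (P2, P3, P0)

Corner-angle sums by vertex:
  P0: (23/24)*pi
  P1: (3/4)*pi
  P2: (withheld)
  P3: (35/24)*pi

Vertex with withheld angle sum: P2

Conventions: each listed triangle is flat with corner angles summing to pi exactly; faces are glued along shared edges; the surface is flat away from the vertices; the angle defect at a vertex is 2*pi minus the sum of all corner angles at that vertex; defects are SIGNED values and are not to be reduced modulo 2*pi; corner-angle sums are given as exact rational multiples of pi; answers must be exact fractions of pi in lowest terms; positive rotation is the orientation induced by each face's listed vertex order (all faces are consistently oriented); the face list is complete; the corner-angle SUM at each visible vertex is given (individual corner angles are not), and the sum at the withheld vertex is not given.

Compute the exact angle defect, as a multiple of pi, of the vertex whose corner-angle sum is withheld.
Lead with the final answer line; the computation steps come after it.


Answer: defect(P2) = (7/6)*pi

V = 4, E = 6, F = 4; chi = V - E + F = 2
Gauss-Bonnet: total defect = 2*pi*chi = 4*pi; visible defects sum to (17/6)*pi


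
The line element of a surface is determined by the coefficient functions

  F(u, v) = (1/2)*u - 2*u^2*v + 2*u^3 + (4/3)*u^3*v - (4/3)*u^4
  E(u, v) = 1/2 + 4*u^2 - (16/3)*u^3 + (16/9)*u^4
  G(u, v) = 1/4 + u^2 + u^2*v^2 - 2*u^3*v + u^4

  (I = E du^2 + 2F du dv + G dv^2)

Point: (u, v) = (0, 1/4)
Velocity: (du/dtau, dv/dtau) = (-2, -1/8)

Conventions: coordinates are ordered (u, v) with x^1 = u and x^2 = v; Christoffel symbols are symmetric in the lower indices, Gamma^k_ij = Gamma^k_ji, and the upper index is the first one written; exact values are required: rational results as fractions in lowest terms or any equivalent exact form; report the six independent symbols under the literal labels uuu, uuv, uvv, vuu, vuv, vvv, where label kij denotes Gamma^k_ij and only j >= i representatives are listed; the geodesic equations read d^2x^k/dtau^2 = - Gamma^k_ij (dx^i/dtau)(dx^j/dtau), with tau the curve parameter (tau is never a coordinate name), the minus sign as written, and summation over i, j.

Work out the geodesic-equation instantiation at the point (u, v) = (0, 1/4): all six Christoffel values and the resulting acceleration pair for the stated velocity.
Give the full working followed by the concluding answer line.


E = 1/2, F = 0, G = 1/4 at the point
E_u = 0, E_v = 0, F_u = 1/2, F_v = 0, G_u = 0, G_v = 0
EG - F^2 = 1/8;  g^inv = (8) * [[1/4, 0], [0, 1/2]]
first-kind symbols [ij,l] = (1/2)(d_i g_jl + d_j g_il - d_l g_ij): [uu,u] = E_u/2 = 0, [uu,v] = F_u - E_v/2 = 1/2, [uv,u] = E_v/2 = 0, [uv,v] = G_u/2 = 0, [vv,u] = F_v - G_u/2 = 0, [vv,v] = G_v/2 = 0
Gamma^u_ij = (G*[ij,u] - F*[ij,v])/(EG - F^2), Gamma^v_ij = (E*[ij,v] - F*[ij,u])/(EG - F^2)
Gamma_uuu = 0, Gamma_uuv = 0, Gamma_uvv = 0, Gamma_vuu = 2, Gamma_vuv = 0, Gamma_vvv = 0
d^2u/dtau^2 = -(Gamma_uuu*(-2)^2 + 2*Gamma_uuv*(-2)*(-1/8) + Gamma_uvv*(-1/8)^2) = 0
d^2v/dtau^2 = -(Gamma_vuu*(-2)^2 + 2*Gamma_vuv*(-2)*(-1/8) + Gamma_vvv*(-1/8)^2) = -8

Answer: Gamma_uuu = 0, Gamma_uuv = 0, Gamma_uvv = 0, Gamma_vuu = 2, Gamma_vuv = 0, Gamma_vvv = 0; accelerations (d^2u/dtau^2, d^2v/dtau^2) = (0, -8)


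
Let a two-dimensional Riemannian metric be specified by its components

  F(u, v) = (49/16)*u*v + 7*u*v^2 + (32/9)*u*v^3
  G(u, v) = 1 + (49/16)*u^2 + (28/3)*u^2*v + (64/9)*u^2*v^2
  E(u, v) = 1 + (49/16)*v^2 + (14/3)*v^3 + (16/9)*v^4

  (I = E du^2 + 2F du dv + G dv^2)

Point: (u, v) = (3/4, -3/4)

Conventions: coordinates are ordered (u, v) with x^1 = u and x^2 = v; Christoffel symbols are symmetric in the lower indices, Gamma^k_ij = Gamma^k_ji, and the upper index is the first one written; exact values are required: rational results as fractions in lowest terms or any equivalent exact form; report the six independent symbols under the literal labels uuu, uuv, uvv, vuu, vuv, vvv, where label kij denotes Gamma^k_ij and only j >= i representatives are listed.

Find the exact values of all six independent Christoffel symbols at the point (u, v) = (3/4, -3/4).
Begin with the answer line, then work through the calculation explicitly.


Answer: Gamma_uuu = 0, Gamma_uuv = 18/173, Gamma_uvv = -144/173, Gamma_vuu = 0, Gamma_vuv = 6/173, Gamma_vvv = -48/173

E = 337/256, F = 27/256, G = 265/256 at the point
E_u = 0, E_v = 9/32, F_u = 9/64, F_v = -69/64, G_u = 3/32, G_v = -3/4
EG - F^2 = 173/128;  g^inv = (128/173) * [[265/256, -27/256], [-27/256, 337/256]]
first-kind symbols [ij,l] = (1/2)(d_i g_jl + d_j g_il - d_l g_ij): [uu,u] = E_u/2 = 0, [uu,v] = F_u - E_v/2 = 0, [uv,u] = E_v/2 = 9/64, [uv,v] = G_u/2 = 3/64, [vv,u] = F_v - G_u/2 = -9/8, [vv,v] = G_v/2 = -3/8
Gamma^u_ij = (G*[ij,u] - F*[ij,v])/(EG - F^2), Gamma^v_ij = (E*[ij,v] - F*[ij,u])/(EG - F^2)


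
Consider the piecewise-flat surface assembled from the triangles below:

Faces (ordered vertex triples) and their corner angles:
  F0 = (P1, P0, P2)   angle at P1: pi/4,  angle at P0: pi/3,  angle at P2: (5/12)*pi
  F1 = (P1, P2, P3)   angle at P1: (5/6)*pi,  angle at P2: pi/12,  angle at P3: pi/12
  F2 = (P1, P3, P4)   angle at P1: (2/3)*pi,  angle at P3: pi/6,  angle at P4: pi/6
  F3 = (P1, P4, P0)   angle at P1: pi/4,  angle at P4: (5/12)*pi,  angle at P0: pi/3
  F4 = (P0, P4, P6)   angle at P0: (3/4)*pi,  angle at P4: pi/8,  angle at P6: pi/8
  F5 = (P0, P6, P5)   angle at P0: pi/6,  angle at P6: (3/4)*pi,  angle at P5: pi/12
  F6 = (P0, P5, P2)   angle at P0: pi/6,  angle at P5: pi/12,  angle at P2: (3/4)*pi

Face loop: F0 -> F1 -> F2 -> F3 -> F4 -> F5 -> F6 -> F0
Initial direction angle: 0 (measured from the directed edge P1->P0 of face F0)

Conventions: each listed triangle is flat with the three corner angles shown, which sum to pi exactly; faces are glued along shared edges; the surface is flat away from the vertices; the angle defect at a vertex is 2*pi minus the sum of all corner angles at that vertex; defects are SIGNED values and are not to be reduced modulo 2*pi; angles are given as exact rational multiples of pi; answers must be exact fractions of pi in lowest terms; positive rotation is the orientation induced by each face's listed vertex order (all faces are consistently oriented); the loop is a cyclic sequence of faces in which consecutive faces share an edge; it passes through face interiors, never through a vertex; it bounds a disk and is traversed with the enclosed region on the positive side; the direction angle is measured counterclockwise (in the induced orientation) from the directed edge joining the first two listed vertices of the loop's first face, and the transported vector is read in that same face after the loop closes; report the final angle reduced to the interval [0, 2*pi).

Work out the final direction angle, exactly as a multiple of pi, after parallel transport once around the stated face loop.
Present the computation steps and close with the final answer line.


enclosed vertex P0: corner angles sum to (7/4)*pi, defect = 2*pi - (7/4)*pi = pi/4
enclosed vertex P1: corner angles sum to 2*pi, defect = 2*pi - 2*pi = 0
the rotation equals the total enclosed defect, so the final angle is initial + defects (mod 2*pi)
final angle = 0 + pi/4 = pi/4 (mod 2*pi)

Answer: final direction angle = pi/4


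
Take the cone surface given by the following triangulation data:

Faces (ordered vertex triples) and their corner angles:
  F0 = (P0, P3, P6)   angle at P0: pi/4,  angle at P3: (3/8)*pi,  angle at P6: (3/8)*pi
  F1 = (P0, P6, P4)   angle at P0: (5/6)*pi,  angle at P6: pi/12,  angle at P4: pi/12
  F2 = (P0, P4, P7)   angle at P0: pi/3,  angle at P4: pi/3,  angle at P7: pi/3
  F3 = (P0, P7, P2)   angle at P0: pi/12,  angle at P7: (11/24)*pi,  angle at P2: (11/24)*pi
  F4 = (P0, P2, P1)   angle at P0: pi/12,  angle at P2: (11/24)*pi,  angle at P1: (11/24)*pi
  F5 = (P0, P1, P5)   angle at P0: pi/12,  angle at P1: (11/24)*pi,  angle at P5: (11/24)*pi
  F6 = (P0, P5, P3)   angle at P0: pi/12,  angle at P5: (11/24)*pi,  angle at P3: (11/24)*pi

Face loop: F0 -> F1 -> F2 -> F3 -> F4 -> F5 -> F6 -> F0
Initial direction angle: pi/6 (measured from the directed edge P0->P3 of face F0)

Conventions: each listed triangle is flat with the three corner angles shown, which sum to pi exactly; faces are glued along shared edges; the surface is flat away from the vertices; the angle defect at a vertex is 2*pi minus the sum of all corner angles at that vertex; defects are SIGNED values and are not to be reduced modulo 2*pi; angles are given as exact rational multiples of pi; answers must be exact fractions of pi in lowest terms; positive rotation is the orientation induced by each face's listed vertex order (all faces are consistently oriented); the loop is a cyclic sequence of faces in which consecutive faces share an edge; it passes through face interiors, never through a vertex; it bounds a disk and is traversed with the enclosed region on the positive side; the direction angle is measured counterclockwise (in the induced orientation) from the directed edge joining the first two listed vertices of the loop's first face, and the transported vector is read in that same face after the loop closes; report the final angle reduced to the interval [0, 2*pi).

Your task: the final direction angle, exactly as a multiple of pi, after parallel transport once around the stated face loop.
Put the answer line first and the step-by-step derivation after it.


Answer: final direction angle = (5/12)*pi

enclosed vertex P0: corner angles sum to (7/4)*pi, defect = 2*pi - (7/4)*pi = pi/4
holonomy = initial angle + sum of enclosed defects (mod 2*pi), positive in the induced orientation
final angle = pi/6 + pi/4 = (5/12)*pi (mod 2*pi)


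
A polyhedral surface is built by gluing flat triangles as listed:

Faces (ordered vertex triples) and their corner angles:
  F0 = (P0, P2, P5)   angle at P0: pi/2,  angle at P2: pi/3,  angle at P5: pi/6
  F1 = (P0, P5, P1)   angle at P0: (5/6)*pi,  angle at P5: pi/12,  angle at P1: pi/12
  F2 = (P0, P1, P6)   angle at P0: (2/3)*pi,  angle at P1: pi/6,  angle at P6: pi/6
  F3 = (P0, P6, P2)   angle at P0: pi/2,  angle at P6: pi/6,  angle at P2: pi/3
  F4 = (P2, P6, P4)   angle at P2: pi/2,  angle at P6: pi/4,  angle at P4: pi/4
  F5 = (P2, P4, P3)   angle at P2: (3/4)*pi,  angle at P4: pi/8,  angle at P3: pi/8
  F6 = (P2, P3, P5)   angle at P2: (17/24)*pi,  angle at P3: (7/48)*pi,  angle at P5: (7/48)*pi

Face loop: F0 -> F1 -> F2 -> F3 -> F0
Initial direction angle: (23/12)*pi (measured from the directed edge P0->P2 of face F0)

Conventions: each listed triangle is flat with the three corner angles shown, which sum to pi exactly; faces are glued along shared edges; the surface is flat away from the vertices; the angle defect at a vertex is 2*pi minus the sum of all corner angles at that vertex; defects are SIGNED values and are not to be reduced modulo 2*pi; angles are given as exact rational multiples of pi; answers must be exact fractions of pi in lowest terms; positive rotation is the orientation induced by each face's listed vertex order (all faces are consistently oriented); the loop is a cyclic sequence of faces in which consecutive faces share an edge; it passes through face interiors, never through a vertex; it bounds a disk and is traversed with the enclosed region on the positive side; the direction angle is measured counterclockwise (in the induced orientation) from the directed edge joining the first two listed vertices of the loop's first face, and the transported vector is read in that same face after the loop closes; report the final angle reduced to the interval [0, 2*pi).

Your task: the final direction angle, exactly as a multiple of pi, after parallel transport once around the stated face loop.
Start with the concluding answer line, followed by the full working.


Answer: final direction angle = (17/12)*pi

enclosed vertex P0: corner angles sum to (5/2)*pi, defect = 2*pi - (5/2)*pi = -pi/2
transport around the loop rotates by the sum of enclosed defects; add to the initial angle mod 2*pi
final angle = (23/12)*pi - pi/2 = (17/12)*pi (mod 2*pi)


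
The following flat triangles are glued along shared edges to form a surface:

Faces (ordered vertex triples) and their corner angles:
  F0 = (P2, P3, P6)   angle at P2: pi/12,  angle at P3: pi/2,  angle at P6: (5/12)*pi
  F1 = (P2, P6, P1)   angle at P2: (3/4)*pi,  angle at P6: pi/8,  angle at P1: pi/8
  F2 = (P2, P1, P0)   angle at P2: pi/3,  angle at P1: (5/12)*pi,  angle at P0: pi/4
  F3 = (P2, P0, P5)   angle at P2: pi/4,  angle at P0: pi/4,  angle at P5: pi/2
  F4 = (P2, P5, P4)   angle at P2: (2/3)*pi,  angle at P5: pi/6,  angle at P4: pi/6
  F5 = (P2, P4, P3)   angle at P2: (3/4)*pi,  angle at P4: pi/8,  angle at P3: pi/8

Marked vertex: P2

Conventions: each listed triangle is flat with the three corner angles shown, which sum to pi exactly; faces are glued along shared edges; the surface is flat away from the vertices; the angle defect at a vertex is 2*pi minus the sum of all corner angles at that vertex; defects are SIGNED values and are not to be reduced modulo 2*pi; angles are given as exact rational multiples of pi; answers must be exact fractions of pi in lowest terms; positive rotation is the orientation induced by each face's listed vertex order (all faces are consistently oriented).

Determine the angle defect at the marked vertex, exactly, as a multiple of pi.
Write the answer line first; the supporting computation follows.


Answer: defect(P2) = (-5/6)*pi

Sum of corner angles at P2: (17/6)*pi
defect = 2*pi - (17/6)*pi


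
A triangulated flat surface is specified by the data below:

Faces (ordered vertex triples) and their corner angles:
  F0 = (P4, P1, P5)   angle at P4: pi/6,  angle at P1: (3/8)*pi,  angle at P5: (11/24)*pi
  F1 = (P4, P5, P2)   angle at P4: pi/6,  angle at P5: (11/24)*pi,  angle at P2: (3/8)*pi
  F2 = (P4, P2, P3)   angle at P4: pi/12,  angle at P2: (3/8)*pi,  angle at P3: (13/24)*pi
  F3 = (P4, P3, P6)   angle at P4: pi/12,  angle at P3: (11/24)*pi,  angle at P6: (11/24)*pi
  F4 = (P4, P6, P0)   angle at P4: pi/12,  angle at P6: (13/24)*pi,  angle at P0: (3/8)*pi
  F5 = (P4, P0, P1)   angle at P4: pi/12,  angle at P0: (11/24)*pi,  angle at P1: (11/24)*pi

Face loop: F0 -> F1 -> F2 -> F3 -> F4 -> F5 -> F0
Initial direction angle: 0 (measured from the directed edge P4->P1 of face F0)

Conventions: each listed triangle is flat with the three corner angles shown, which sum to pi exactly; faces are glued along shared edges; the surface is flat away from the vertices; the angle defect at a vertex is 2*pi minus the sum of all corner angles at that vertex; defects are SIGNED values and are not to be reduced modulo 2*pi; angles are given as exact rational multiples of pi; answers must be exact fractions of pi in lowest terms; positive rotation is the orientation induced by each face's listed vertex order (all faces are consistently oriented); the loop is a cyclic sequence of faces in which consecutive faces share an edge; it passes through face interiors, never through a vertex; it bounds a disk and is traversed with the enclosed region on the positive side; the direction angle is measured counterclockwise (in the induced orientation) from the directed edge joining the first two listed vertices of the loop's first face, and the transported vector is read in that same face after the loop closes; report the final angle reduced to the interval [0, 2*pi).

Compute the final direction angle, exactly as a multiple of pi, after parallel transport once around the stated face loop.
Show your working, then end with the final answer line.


enclosed vertex P4: corner angles sum to (2/3)*pi, defect = 2*pi - (2/3)*pi = (4/3)*pi
the rotation equals the total enclosed defect, so the final angle is initial + defects (mod 2*pi)
final angle = 0 + (4/3)*pi = (4/3)*pi (mod 2*pi)

Answer: final direction angle = (4/3)*pi


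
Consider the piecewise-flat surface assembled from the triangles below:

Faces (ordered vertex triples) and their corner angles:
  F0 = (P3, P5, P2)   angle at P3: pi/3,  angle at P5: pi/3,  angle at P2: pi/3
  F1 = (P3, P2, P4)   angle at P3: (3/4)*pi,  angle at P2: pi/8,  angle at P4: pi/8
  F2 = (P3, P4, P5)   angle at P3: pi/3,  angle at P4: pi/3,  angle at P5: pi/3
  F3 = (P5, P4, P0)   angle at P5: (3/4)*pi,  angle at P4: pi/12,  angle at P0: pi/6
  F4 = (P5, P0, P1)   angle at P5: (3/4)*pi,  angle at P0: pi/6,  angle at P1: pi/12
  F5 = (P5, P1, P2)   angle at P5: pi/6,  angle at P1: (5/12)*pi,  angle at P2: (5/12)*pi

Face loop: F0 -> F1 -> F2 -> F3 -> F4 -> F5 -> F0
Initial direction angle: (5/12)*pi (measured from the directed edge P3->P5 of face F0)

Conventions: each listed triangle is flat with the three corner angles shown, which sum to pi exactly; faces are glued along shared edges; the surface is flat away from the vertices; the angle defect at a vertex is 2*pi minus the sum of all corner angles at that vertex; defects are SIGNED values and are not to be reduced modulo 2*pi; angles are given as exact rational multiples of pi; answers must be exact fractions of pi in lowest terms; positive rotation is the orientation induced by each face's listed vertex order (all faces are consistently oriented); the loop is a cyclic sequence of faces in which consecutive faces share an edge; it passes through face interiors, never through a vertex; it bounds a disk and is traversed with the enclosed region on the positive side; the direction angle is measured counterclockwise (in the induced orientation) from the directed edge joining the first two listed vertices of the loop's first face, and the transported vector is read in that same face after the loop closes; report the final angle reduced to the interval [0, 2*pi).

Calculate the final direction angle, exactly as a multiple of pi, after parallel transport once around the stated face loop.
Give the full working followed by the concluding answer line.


enclosed vertex P3: corner angles sum to (17/12)*pi, defect = 2*pi - (17/12)*pi = (7/12)*pi
enclosed vertex P5: corner angles sum to (7/3)*pi, defect = 2*pi - (7/3)*pi = -pi/3
summing the enclosed defects onto the initial angle, mod 2*pi in the induced orientation:
final angle = (5/12)*pi + pi/4 = (2/3)*pi (mod 2*pi)

Answer: final direction angle = (2/3)*pi


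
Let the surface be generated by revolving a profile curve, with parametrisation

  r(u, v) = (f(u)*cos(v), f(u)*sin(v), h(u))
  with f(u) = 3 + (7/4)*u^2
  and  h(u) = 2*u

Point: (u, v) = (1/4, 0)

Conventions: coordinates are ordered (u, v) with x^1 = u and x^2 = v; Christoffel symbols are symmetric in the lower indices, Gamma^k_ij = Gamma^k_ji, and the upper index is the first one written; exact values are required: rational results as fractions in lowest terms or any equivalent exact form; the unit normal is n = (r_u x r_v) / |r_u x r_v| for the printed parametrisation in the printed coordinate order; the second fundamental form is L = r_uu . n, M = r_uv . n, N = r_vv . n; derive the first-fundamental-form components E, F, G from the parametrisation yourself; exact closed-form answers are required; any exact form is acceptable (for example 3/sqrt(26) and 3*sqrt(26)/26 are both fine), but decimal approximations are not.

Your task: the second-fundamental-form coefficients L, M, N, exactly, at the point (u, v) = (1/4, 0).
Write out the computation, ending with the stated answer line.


f = 199/64, f' = 7/8, f'' = 7/2, h' = 2, h'' = 0
E = 305/64, F = 0, G = 39601/4096; answer radicand W^2 = 305/64
unnormalised second-form numerators: l = -7, m = 0, n = 199/32; L = l/sqrt(305/64), and similarly M = m/sqrt(W^2), N = n/sqrt(W^2)

Answer: L = -56*sqrt(305)/305, M = 0, N = 199*sqrt(305)/1220


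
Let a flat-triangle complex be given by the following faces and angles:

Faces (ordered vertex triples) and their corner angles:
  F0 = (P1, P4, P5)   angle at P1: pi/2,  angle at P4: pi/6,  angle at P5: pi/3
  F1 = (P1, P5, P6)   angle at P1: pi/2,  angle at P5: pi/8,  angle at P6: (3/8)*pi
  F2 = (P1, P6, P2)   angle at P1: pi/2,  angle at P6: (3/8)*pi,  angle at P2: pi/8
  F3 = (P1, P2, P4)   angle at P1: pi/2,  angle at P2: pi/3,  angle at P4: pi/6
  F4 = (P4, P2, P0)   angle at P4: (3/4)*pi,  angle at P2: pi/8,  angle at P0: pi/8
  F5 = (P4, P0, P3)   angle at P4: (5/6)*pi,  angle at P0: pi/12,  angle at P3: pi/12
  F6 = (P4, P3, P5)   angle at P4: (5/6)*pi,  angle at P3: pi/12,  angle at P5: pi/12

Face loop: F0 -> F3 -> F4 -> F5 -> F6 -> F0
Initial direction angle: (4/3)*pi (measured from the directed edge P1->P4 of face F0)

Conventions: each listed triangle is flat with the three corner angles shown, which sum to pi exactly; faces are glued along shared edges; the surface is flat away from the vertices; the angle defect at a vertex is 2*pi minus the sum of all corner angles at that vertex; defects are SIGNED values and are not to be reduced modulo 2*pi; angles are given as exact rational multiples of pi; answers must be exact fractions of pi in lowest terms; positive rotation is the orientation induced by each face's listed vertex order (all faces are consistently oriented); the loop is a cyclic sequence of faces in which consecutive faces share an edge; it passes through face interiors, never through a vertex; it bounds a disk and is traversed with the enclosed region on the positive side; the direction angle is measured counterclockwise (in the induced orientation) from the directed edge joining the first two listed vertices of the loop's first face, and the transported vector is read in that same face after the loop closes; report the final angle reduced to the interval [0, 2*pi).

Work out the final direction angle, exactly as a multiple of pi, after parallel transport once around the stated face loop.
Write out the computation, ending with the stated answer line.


enclosed vertex P4: corner angles sum to (11/4)*pi, defect = 2*pi - (11/4)*pi = (-3/4)*pi
by Gauss-Bonnet the loop rotates the vector by the enclosed defect sum (positive orientation, mod 2*pi)
final angle = (4/3)*pi - (3/4)*pi = (7/12)*pi (mod 2*pi)

Answer: final direction angle = (7/12)*pi
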